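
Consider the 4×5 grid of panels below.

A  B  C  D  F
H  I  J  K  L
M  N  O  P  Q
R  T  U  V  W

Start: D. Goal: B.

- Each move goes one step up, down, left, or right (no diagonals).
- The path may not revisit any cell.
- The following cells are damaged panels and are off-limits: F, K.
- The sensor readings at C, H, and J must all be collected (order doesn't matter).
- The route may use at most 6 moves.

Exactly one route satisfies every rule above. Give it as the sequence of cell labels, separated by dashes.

The budget equals the shortest possible length, so every move has to be on a shortest route through the required cells.
Route from D: left 1 to C, down 1 to J, left 2 to H, up 1 to A, right 1 to B — 6 moves in all.
Check: all required cells visited; 6 ≤ 6 moves.

D - C - J - I - H - A - B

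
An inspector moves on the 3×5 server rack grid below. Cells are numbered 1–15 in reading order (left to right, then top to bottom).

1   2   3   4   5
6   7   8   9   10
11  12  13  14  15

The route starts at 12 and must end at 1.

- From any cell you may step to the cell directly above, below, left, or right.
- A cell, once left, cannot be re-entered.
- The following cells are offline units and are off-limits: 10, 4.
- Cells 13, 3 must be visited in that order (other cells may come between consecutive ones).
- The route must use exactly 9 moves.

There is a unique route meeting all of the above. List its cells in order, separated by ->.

The waypoints must appear in the order 13, 3, with no cell reused.
Route from 12: 2× right (reaching 14), up to 9, left to 8, up to 3, left to 2, down to 7, left to 6, up to 1 — 9 moves in all.
Check: order respected (13 at step 1, 3 at step 5); 9 moves as required.

12 -> 13 -> 14 -> 9 -> 8 -> 3 -> 2 -> 7 -> 6 -> 1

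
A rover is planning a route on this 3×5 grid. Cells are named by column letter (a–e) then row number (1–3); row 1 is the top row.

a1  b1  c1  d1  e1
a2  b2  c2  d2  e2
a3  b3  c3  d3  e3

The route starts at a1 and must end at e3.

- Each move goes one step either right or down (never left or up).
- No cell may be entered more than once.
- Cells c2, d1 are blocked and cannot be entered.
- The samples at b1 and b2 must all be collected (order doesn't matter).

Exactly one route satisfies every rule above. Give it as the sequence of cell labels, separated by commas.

Moves only go right or down, so the column and row indices never decrease.
Route from a1: right to b1, 2× down (reaching b3), 3× right (reaching e3) — 6 moves in all.
Check: all required cells visited.

a1, b1, b2, b3, c3, d3, e3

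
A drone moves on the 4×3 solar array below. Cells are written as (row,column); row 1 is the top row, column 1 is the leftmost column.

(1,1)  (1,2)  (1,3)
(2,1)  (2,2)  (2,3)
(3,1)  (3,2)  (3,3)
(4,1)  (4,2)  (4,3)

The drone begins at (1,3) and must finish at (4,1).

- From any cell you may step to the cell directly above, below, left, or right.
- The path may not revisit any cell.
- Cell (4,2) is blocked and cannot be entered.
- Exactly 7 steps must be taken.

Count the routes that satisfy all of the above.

Need simple routes of exactly 7 moves from (1,3) to (4,1) (Manhattan distance 5, so 1 moves are spent on a detour and 1 undoing it).
Enumerating: (1,3) (2,3) (3,3) (3,2) (2,2) (2,1) (3,1) (4,1) | (1,3) (2,3) (2,2) (1,2) (1,1) (2,1) (3,1) (4,1) | (1,3) (1,2) (2,2) (2,3) (3,3) (3,2) (3,1) (4,1) | (1,3) (1,2) (1,1) (2,1) (2,2) (3,2) (3,1) (4,1).
That gives 4 routes.

4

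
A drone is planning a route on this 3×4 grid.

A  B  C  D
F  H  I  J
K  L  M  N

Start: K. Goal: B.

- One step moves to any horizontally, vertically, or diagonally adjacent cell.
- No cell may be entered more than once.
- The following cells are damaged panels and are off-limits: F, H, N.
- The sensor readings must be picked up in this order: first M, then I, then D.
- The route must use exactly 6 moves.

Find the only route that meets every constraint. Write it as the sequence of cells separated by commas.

K, L, M, I, D, C, B

The waypoints must appear in the order M, I, D, with no cell reused.
Route from K: right 2 to M, up 1 to I, up-right 1 to D, left 2 to B — 6 moves in all.
Check: order respected (M at step 2, I at step 3, D at step 4); 6 moves as required.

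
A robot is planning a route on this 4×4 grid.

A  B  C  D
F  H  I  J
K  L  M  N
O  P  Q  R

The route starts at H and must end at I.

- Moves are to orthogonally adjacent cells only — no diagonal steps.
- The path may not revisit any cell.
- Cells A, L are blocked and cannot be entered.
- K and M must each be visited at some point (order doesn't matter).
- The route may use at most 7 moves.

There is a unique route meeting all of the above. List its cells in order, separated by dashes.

H - F - K - O - P - Q - M - I

The budget equals the shortest possible length, so every move has to be on a shortest route through the required cells.
Route from H: left 1 to F, down 2 to O, right 2 to Q, up 2 to I — 7 moves in all.
Check: all required cells visited; 7 ≤ 7 moves.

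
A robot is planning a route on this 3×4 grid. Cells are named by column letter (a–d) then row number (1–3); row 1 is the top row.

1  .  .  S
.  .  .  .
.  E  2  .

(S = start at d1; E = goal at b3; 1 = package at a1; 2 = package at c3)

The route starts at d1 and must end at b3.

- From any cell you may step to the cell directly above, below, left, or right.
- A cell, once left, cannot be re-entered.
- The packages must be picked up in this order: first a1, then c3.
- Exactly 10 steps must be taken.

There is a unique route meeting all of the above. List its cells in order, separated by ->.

d1 -> c1 -> b1 -> a1 -> a2 -> b2 -> c2 -> d2 -> d3 -> c3 -> b3

The waypoints must appear in the order a1, c3, with no cell reused.
Route from d1: left 3 to a1, down 1 to a2, right 3 to d2, down 1 to d3, left 2 to b3 — 10 moves in all.
Check: order respected (1 at step 3, 2 at step 9); 10 moves as required.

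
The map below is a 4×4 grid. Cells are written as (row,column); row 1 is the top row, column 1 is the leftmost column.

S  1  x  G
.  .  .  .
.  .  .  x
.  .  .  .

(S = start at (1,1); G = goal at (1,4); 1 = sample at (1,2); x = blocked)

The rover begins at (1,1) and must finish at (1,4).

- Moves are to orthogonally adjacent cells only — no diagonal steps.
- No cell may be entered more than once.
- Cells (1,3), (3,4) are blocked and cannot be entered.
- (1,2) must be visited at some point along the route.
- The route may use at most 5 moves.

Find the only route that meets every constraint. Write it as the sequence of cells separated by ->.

Any route must reach (1,2) and still end at (1,4) within 5 moves, so the order of the required stops is forced.
Route from (1,1): right 1 to (1,2), down 1 to (2,2), right 2 to (2,4), up 1 to (1,4) — 5 moves in all.
Check: all required cells visited; 5 ≤ 5 moves.

(1,1) -> (1,2) -> (2,2) -> (2,3) -> (2,4) -> (1,4)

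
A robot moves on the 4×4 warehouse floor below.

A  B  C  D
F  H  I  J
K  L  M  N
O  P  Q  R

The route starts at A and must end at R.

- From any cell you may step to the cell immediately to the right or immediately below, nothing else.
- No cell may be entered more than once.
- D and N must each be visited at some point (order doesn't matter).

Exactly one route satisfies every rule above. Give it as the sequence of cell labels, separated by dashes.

A - B - C - D - J - N - R

Moves only go right or down, so the column and row indices never decrease.
Route from A: 3× right (reaching D), 3× down (reaching R) — 6 moves in all.
Check: all required cells visited.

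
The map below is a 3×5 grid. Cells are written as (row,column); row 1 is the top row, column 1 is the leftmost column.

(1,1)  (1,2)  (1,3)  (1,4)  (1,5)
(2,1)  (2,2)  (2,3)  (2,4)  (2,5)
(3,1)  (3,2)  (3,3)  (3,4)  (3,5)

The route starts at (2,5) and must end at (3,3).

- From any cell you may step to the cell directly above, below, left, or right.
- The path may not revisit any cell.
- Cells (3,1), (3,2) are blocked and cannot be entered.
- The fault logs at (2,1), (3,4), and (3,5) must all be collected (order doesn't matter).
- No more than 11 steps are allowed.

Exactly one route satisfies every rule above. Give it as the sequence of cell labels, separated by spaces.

(2,5) (3,5) (3,4) (2,4) (1,4) (1,3) (1,2) (1,1) (2,1) (2,2) (2,3) (3,3)

The budget equals the shortest possible length, so every move has to be on a shortest route through the required cells.
Route from (2,5): down 1 to (3,5), left 1 to (3,4), up 2 to (1,4), left 3 to (1,1), down 1 to (2,1), right 2 to (2,3), down 1 to (3,3) — 11 moves in all.
Check: all required cells visited; 11 ≤ 11 moves.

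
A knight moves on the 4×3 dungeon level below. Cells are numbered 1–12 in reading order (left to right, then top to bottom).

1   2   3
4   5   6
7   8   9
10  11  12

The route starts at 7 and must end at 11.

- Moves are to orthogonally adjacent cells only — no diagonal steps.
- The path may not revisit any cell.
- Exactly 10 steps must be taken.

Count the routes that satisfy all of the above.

Need simple routes of exactly 10 moves from 7 to 11 (Manhattan distance 2, so 4 moves are spent on a detour and 4 undoing it).
Enumerating: 7 4 1 2 3 6 5 8 9 12 11 | 7 8 5 4 1 2 3 6 9 12 11.
That gives 2 routes.

2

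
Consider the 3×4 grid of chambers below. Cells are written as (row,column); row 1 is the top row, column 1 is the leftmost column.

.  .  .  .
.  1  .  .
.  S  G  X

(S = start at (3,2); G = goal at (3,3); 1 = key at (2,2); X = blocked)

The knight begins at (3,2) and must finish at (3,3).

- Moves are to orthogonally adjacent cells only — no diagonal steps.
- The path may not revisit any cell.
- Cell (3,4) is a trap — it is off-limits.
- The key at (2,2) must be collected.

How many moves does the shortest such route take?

3

Any route passes through (2,2) somewhere between (3,2) and (3,3). Summing Manhattan distances along the two legs ((3,2) → (2,2) → (3,3)) gives a lower bound of 1 + 2 = 3 moves.
A route of 3 moves achieves this: (3,2) → (2,2) → (2,3) → (3,3).
Since 3 matches the lower bound, it is optimal.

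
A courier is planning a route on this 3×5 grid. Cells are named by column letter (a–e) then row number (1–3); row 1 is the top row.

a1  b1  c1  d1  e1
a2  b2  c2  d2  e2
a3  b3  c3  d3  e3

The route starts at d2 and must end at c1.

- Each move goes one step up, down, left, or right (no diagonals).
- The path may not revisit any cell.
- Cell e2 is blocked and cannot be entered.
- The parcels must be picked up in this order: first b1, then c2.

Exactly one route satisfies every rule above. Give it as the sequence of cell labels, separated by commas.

The waypoints must appear in the order b1, c2, with no cell reused.
Route from d2: down to d3, 3× left (reaching a3), 2× up (reaching a1), right to b1, down to b2, right to c2, up to c1 — 10 moves in all.
Check: order respected (b1 at step 7, c2 at step 9).

d2, d3, c3, b3, a3, a2, a1, b1, b2, c2, c1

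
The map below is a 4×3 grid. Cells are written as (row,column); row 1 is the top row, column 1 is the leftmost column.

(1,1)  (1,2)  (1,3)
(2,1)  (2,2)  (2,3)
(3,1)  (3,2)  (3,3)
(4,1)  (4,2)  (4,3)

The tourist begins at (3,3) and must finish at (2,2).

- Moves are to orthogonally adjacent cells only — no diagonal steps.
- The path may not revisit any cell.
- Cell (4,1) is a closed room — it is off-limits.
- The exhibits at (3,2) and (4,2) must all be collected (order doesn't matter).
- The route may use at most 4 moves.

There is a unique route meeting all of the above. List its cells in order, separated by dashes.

(3,3) - (4,3) - (4,2) - (3,2) - (2,2)

Any route must reach (3,2) and (4,2) and still end at (2,2) within 4 moves, so the order of the required stops is forced.
Route from (3,3): down to (4,3), left to (4,2), 2× up (reaching (2,2)) — 4 moves in all.
Check: all required cells visited; 4 ≤ 4 moves.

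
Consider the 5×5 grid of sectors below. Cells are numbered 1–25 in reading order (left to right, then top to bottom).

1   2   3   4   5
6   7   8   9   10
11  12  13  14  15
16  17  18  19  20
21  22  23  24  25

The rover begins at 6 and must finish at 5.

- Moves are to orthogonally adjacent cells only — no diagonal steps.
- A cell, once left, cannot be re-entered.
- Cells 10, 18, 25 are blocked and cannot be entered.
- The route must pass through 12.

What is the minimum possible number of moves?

Any route passes through 12 somewhere between 6 and 5. Summing Manhattan distances along the two legs (6 → 12 → 5) gives a lower bound of 2 + 5 = 7 moves.
A route of 7 moves achieves this: 6 → 11 → 12 → 7 → 2 → 3 → 4 → 5.
Since 7 matches the lower bound, it is optimal.

7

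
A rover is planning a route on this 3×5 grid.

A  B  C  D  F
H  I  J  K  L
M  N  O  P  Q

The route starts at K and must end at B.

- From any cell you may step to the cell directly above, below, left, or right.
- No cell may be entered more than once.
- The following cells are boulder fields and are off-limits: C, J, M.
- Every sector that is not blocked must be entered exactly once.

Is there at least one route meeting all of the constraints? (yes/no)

One route that works: K → D → F → L → Q → P → O → N → I → H → A → B.

yes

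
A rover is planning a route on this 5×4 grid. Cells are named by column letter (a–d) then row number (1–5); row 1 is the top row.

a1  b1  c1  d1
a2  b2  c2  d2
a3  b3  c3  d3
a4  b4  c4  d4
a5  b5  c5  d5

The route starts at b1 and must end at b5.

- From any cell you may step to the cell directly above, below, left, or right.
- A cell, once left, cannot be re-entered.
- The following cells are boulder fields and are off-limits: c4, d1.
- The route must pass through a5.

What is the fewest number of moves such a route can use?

6

Any route passes through a5 somewhere between b1 and b5. Summing Manhattan distances along the two legs (b1 → a5 → b5) gives a lower bound of 5 + 1 = 6 moves.
A route of 6 moves achieves this: b1 → b2 → b3 → b4 → a4 → a5 → b5.
Since 6 matches the lower bound, it is optimal.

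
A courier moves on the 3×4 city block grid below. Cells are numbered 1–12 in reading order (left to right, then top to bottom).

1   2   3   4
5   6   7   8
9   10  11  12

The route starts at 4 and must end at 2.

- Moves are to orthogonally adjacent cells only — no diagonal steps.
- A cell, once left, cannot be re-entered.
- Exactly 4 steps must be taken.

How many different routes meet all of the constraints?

3

Need simple routes of exactly 4 moves from 4 to 2 (Manhattan distance 2, so 1 moves are spent on a detour and 1 undoing it).
Enumerating: 4 8 7 3 2 | 4 8 7 6 2 | 4 3 7 6 2.
That gives 3 routes.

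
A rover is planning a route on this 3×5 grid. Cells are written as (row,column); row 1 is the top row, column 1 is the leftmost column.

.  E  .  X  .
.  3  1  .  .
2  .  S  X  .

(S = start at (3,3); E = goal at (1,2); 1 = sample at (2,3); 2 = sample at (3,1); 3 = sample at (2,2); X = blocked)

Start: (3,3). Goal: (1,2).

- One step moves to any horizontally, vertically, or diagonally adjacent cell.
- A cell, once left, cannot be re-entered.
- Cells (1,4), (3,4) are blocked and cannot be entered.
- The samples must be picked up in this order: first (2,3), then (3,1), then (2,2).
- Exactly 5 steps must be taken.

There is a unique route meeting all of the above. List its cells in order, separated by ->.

(3,3) -> (2,3) -> (3,2) -> (3,1) -> (2,2) -> (1,2)

The waypoints must appear in the order (2,3), (3,1), (2,2), with no cell reused.
Route from (3,3): up 1 to (2,3), down-left 1 to (3,2), left 1 to (3,1), up-right 1 to (2,2), up 1 to (1,2) — 5 moves in all.
Check: order respected (1 at step 1, 2 at step 3, 3 at step 4); 5 moves as required.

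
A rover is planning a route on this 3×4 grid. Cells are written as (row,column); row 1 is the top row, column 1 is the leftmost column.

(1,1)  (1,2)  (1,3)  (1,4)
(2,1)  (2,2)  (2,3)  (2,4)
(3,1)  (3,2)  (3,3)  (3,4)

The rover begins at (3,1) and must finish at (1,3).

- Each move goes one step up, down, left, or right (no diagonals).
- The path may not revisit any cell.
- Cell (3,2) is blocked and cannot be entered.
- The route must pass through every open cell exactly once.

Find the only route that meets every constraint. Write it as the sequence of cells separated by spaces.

(3,1) (2,1) (1,1) (1,2) (2,2) (2,3) (3,3) (3,4) (2,4) (1,4) (1,3)

Need to visit all 11 open cells exactly once, starting at (3,1) and ending at (1,3).
Cell (1,4) has only two open neighbours ((2,4) and (1,3)), so the path must pass straight through it: one of those is the cell it's entered from and the other is where it exits.
Route from (3,1): up 2 to (1,1), right 1 to (1,2), down 1 to (2,2), right 1 to (2,3), down 1 to (3,3), right 1 to (3,4), up 2 to (1,4), left 1 to (1,3) — 10 moves in all.
Check: all 11 open cells covered.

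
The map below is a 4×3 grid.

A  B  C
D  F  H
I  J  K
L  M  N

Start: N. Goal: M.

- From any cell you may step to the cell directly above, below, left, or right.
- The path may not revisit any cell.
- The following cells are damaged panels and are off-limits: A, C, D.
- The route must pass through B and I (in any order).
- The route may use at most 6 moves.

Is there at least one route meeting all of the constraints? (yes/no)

no

B must be visited but has only one open neighbour (F), and it is neither the start nor the goal — the route would have to enter and leave through F, re-entering it.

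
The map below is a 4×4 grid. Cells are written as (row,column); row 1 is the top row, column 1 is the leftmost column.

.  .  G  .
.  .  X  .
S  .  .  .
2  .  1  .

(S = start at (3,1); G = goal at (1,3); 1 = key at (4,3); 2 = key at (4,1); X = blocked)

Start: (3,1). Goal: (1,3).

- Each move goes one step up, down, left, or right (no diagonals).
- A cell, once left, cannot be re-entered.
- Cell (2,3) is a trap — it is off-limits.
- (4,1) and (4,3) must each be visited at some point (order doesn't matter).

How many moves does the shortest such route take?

8

Any route passes through (4,1) and (4,3) in some order between (3,1) and (1,3). Summing Manhattan distances along each leg and taking the cheapest ordering ((3,1) → (4,1) → (4,3) → (1,3)) gives a lower bound of 1 + 2 + 3 = 6 moves.
That bound ignores the blocked cells. Measuring each leg by the fewest moves that actually steer around them ((3,1)→(4,1): 1; (4,1)→(4,3): 2; (4,3)→(1,3): 5) raises the lower bound to 8.
A route of 8 moves exists: (3,1) → (4,1) → (4,2) → (4,3) → (3,3) → (3,2) → (2,2) → (1,2) → (1,3).
Since 8 matches that lower bound, it is optimal.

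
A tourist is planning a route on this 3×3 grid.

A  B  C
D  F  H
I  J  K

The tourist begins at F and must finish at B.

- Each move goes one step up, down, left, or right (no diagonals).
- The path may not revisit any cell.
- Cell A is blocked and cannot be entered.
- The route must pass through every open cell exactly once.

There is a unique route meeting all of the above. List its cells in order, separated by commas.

F, D, I, J, K, H, C, B

Need to visit all 8 open cells exactly once, starting at F and ending at B.
Cell D has only two open neighbours (I and F), so the path must pass straight through it: one of those is the cell it's entered from and the other is where it exits.
Route from F: left 1 to D, down 1 to I, right 2 to K, up 2 to C, left 1 to B — 7 moves in all.
Check: all 8 open cells covered.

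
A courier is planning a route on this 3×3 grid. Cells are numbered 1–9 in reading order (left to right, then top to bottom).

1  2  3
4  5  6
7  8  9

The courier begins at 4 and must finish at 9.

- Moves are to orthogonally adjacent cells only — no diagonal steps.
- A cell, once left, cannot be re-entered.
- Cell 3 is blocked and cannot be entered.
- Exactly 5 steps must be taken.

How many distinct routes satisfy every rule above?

3

Need simple routes of exactly 5 moves from 4 to 9 (Manhattan distance 3, so 1 moves are spent on a detour and 1 undoing it).
Enumerating: 4 1 2 5 8 9 | 4 1 2 5 6 9 | 4 7 8 5 6 9.
That gives 3 routes.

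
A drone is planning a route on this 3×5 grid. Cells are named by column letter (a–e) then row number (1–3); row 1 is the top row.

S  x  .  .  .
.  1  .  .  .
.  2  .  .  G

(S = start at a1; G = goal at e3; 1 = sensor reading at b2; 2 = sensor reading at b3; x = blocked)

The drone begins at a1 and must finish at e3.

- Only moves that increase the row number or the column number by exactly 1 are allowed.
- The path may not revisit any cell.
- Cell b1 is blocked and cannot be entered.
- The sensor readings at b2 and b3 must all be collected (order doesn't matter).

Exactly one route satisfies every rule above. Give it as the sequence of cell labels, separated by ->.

a1 -> a2 -> b2 -> b3 -> c3 -> d3 -> e3

Moves only go right or down, so the column and row indices never decrease.
Route from a1: down 1 to a2, right 1 to b2, down 1 to b3, right 3 to e3 — 6 moves in all.
Check: all required cells visited.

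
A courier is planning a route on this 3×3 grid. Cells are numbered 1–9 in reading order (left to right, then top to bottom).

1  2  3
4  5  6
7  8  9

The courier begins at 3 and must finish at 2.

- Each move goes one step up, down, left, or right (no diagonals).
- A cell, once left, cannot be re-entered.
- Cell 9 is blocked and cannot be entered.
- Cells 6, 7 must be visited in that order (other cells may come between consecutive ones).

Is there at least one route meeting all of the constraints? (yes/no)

One route that works: 3 → 6 → 5 → 8 → 7 → 4 → 1 → 2.

yes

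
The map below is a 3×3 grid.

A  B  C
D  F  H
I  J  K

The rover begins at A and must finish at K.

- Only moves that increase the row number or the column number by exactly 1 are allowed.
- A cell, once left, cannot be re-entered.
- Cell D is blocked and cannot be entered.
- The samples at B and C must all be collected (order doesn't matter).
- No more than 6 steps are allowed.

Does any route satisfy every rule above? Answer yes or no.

One route that works: A → B → C → H → K.

yes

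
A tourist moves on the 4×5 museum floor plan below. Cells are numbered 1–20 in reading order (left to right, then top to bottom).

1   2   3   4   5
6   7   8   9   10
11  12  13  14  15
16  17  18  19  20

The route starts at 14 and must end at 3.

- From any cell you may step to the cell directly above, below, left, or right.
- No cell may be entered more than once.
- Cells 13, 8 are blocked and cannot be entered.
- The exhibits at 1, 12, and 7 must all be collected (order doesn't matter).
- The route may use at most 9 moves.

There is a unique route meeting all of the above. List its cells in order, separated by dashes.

Any route must reach 1, 12, and 7 and still end at 3 within 9 moves, so the order of the required stops is forced.
Route from 14: down 1 to 19, left 2 to 17, up 2 to 7, left 1 to 6, up 1 to 1, right 2 to 3 — 9 moves in all.
Check: all required cells visited; 9 ≤ 9 moves.

14 - 19 - 18 - 17 - 12 - 7 - 6 - 1 - 2 - 3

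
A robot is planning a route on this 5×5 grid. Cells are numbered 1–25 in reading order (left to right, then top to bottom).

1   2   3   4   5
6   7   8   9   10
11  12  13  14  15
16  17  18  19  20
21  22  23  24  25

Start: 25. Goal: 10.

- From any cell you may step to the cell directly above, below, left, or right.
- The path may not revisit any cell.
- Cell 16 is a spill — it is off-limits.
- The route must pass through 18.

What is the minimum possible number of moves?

Any route passes through 18 somewhere between 25 and 10. Summing Manhattan distances along the two legs (25 → 18 → 10) gives a lower bound of 3 + 4 = 7 moves.
A route of 7 moves achieves this: 25 → 20 → 19 → 18 → 13 → 8 → 9 → 10.
Since 7 matches the lower bound, it is optimal.

7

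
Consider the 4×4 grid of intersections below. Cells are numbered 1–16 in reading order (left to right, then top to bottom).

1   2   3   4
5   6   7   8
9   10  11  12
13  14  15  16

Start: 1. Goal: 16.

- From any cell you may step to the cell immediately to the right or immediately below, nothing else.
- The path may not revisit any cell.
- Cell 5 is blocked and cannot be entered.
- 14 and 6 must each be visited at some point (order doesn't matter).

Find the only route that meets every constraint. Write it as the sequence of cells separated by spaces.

Moves only go right or down, so the column and row indices never decrease.
Route from 1: right 1 to 2, down 3 to 14, right 2 to 16 — 6 moves in all.
Check: all required cells visited.

1 2 6 10 14 15 16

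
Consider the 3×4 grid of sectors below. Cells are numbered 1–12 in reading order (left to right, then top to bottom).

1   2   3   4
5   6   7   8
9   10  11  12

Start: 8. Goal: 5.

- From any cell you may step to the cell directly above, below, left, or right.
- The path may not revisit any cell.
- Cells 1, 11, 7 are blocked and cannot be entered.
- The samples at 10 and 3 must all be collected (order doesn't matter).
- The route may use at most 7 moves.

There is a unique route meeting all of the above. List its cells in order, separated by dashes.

8 - 4 - 3 - 2 - 6 - 10 - 9 - 5

The budget equals the shortest possible length, so every move has to be on a shortest route through the required cells.
Route from 8: up 1 to 4, left 2 to 2, down 2 to 10, left 1 to 9, up 1 to 5 — 7 moves in all.
Check: all required cells visited; 7 ≤ 7 moves.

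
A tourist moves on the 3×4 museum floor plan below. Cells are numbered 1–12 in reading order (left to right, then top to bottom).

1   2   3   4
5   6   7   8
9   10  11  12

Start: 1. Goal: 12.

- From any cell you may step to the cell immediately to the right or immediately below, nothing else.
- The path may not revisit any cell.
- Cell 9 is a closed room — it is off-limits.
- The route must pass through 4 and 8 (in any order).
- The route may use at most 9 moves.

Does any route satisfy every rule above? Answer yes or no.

One route that works: 1 → 2 → 3 → 4 → 8 → 12.

yes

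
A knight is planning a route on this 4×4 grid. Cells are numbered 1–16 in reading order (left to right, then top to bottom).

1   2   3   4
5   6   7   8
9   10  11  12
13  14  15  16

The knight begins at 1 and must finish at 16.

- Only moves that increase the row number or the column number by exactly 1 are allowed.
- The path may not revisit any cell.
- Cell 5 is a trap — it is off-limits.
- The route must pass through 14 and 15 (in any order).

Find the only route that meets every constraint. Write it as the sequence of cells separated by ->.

1 -> 2 -> 6 -> 10 -> 14 -> 15 -> 16

Moves only go right or down, so the column and row indices never decrease.
Route from 1: right 1 to 2, down 3 to 14, right 2 to 16 — 6 moves in all.
Check: all required cells visited.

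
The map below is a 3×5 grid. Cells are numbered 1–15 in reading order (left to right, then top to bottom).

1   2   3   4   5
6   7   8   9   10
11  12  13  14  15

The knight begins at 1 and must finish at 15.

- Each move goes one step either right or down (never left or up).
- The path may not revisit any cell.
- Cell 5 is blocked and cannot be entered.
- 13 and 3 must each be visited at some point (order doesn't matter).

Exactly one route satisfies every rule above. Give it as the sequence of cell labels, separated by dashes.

Moves only go right or down, so the column and row indices never decrease.
Route from 1: right 2 to 3, down 2 to 13, right 2 to 15 — 6 moves in all.
Check: all required cells visited.

1 - 2 - 3 - 8 - 13 - 14 - 15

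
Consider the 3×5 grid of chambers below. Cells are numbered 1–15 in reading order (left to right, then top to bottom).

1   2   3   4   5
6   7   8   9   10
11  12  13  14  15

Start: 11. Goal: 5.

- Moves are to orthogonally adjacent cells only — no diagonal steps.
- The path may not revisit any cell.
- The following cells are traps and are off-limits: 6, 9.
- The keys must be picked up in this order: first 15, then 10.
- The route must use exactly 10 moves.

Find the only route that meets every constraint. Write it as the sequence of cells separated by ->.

11 -> 12 -> 7 -> 2 -> 3 -> 8 -> 13 -> 14 -> 15 -> 10 -> 5

The waypoints must appear in the order 15, 10, with no cell reused.
Route from 11: right 1 to 12, up 2 to 2, right 1 to 3, down 2 to 13, right 2 to 15, up 2 to 5 — 10 moves in all.
Check: order respected (15 at step 8, 10 at step 9); 10 moves as required.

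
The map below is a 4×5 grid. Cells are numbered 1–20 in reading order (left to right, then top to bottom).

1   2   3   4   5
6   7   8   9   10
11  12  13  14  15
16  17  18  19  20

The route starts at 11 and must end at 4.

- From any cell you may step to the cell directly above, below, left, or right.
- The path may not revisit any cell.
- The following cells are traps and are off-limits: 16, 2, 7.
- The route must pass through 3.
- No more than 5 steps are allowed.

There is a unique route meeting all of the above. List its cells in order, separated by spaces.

The 5-move cap with required stops at 3 leaves no slack for detours.
Route from 11: right 2 to 13, up 2 to 3, right 1 to 4 — 5 moves in all.
Check: all required cells visited; 5 ≤ 5 moves.

11 12 13 8 3 4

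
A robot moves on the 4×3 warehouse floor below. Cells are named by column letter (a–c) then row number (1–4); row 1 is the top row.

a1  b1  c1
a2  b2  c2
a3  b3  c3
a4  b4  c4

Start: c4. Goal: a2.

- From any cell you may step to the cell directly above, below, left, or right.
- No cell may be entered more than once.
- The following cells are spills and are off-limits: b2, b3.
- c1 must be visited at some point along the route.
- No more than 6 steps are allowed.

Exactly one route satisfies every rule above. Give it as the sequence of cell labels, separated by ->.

c4 -> c3 -> c2 -> c1 -> b1 -> a1 -> a2

The budget equals the shortest possible length, so every move has to be on a shortest route through the required cells.
Route from c4: up 3 to c1, left 2 to a1, down 1 to a2 — 6 moves in all.
Check: all required cells visited; 6 ≤ 6 moves.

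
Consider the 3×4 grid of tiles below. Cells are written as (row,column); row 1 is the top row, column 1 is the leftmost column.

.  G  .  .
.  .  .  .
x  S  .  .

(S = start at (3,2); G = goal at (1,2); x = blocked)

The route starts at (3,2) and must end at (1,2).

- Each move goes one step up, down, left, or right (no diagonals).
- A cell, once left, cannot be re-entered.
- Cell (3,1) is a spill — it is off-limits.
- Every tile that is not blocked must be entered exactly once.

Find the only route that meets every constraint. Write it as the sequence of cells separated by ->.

Need to visit all 11 open cells exactly once, starting at (3,2) and ending at (1,2).
Cell (1,4) has only two open neighbours ((2,4) and (1,3)), so the path must pass straight through it: one of those is the cell it's entered from and the other is where it exits.
Route from (3,2): 2× right (reaching (3,4)), 2× up (reaching (1,4)), left to (1,3), down to (2,3), 2× left (reaching (2,1)), up to (1,1), right to (1,2) — 10 moves in all.
Check: all 11 open cells covered.

(3,2) -> (3,3) -> (3,4) -> (2,4) -> (1,4) -> (1,3) -> (2,3) -> (2,2) -> (2,1) -> (1,1) -> (1,2)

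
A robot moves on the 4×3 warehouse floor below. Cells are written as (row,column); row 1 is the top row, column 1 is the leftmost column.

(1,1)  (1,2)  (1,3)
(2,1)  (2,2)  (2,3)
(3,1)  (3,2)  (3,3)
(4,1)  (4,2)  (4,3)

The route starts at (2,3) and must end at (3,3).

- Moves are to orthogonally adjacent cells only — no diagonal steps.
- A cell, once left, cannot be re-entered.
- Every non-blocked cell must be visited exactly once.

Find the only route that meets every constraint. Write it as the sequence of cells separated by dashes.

(2,3) - (1,3) - (1,2) - (1,1) - (2,1) - (2,2) - (3,2) - (3,1) - (4,1) - (4,2) - (4,3) - (3,3)

Need to visit all 12 open cells exactly once, starting at (2,3) and ending at (3,3).
Cell (4,3) has only two open neighbours ((3,3) and (4,2)), so the path must pass straight through it: one of those is the cell it's entered from and the other is where it exits.
Route from (2,3): up to (1,3), 2× left (reaching (1,1)), down to (2,1), right to (2,2), down to (3,2), left to (3,1), down to (4,1), 2× right (reaching (4,3)), up to (3,3) — 11 moves in all.
Check: all 12 open cells covered.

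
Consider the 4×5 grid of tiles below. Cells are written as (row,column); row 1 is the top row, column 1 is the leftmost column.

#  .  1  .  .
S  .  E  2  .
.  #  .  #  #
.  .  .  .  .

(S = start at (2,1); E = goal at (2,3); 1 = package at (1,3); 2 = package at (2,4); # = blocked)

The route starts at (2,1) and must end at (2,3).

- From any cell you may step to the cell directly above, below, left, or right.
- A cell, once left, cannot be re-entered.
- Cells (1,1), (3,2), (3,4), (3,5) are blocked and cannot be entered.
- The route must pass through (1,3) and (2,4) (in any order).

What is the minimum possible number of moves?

6

Any route passes through (1,3) and (2,4) in some order between (2,1) and (2,3). Summing Manhattan distances along each leg and taking the cheapest ordering ((2,1) → (1,3) → (2,4) → (2,3)) gives a lower bound of 3 + 2 + 1 = 6 moves.
A route of 6 moves achieves this: (2,1) → (2,2) → (1,2) → (1,3) → (1,4) → (2,4) → (2,3).
Since 6 matches the lower bound, it is optimal.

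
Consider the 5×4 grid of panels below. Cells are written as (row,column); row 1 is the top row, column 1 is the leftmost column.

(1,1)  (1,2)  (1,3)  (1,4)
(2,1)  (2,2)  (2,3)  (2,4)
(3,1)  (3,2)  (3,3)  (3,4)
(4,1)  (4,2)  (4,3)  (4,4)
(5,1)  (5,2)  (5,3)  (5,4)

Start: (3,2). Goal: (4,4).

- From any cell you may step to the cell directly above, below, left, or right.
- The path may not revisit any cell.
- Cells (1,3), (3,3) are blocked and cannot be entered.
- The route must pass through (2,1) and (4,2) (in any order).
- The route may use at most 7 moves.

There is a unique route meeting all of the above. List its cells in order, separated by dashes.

(3,2) - (2,2) - (2,1) - (3,1) - (4,1) - (4,2) - (4,3) - (4,4)

Any route must reach (2,1) and (4,2) and still end at (4,4) within 7 moves, so the order of the required stops is forced.
Route from (3,2): up 1 to (2,2), left 1 to (2,1), down 2 to (4,1), right 3 to (4,4) — 7 moves in all.
Check: all required cells visited; 7 ≤ 7 moves.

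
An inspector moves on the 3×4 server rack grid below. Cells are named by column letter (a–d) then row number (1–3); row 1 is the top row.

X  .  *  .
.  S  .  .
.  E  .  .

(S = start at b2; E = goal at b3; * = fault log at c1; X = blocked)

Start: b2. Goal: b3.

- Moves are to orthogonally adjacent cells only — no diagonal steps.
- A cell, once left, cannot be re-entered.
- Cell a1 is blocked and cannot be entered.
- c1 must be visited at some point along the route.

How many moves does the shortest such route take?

5

Any route passes through c1 somewhere between b2 and b3. Summing Manhattan distances along the two legs (b2 → c1 → b3) gives a lower bound of 2 + 3 = 5 moves.
A route of 5 moves achieves this: b2 → b1 → c1 → c2 → c3 → b3.
Since 5 matches the lower bound, it is optimal.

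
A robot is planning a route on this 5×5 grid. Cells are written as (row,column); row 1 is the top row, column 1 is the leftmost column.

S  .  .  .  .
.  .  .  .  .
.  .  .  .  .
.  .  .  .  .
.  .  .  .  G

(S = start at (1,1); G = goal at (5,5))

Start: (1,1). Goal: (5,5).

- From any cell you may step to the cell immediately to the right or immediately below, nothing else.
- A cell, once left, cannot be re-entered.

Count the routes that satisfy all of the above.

70

A right/down-only route from (1,1) to (5,5) makes exactly 4 down-moves and 4 right-moves in some order.
With no other constraints that would be C(8,4) = 70 routes.
That gives 70 routes.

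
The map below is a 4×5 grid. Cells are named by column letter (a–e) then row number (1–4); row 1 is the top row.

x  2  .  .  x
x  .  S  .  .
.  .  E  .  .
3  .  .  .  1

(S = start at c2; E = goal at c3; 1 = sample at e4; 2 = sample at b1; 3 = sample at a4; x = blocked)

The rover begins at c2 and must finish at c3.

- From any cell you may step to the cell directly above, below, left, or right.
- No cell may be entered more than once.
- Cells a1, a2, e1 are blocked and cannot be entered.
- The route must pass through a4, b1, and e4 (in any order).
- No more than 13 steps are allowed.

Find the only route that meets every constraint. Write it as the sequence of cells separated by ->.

c2 -> c1 -> b1 -> b2 -> b3 -> a3 -> a4 -> b4 -> c4 -> d4 -> e4 -> e3 -> d3 -> c3

The 13-move cap with required stops at a4, b1, e4 leaves no slack for detours.
Route from c2: up to c1, left to b1, 2× down (reaching b3), left to a3, down to a4, 4× right (reaching e4), up to e3, 2× left (reaching c3) — 13 moves in all.
Check: all required cells visited; 13 ≤ 13 moves.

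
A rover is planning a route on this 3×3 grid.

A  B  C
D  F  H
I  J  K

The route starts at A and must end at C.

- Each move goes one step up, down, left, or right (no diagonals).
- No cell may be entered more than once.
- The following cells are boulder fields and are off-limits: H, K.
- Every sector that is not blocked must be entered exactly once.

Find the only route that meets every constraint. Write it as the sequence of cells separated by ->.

Need to visit all 7 open cells exactly once, starting at A and ending at C.
Cell J has only two open neighbours (F and I), so the path must pass straight through it: one of those is the cell it's entered from and the other is where it exits.
Route from A: down 2 to I, right 1 to J, up 2 to B, right 1 to C — 6 moves in all.
Check: all 7 open cells covered.

A -> D -> I -> J -> F -> B -> C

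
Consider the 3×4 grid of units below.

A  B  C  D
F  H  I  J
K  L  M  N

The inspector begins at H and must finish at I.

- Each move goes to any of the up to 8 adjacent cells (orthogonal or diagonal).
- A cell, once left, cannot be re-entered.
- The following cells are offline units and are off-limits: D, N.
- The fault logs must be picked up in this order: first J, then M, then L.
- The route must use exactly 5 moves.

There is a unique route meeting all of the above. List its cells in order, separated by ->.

The waypoints must appear in the order J, M, L, with no cell reused.
Route from H: up-right 1 to C, down-right 1 to J, down-left 1 to M, left 1 to L, up-right 1 to I — 5 moves in all.
Check: order respected (J at step 2, M at step 3, L at step 4); 5 moves as required.

H -> C -> J -> M -> L -> I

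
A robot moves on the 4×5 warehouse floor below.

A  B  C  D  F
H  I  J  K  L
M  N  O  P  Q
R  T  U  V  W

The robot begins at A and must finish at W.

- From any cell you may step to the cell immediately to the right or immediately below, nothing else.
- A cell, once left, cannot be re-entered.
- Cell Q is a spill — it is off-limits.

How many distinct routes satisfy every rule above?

A right/down-only route from A to W makes exactly 3 down-moves and 4 right-moves in some order.
With no other constraints that would be C(7,3) = 35 routes.
Subtract routes through each blocked cell (inclusion–exclusion for overlaps): − through Q: 15 → 20.
That gives 20 routes.

20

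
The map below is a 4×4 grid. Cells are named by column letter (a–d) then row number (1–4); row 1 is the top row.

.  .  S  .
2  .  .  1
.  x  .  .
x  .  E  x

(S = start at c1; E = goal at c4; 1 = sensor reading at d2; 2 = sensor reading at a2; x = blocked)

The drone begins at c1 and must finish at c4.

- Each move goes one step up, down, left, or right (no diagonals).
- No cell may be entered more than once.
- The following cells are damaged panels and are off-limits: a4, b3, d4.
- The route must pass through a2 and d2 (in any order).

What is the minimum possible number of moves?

Any route passes through a2 and d2 in some order between c1 and c4. Summing Manhattan distances along each leg and taking the cheapest ordering (c1 → d2 → a2 → c4) gives a lower bound of 2 + 3 + 4 = 9 moves.
A route of 9 moves achieves this: c1 → b1 → a1 → a2 → b2 → c2 → d2 → d3 → c3 → c4.
Since 9 matches the lower bound, it is optimal.

9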